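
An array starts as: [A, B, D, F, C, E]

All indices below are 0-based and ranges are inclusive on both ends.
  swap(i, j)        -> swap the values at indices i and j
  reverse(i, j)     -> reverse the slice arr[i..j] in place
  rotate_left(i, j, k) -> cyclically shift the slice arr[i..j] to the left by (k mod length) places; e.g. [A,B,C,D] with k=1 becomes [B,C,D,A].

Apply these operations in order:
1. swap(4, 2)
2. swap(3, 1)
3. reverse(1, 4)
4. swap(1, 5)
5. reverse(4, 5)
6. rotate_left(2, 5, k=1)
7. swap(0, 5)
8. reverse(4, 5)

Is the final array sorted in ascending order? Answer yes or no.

After 1 (swap(4, 2)): [A, B, C, F, D, E]
After 2 (swap(3, 1)): [A, F, C, B, D, E]
After 3 (reverse(1, 4)): [A, D, B, C, F, E]
After 4 (swap(1, 5)): [A, E, B, C, F, D]
After 5 (reverse(4, 5)): [A, E, B, C, D, F]
After 6 (rotate_left(2, 5, k=1)): [A, E, C, D, F, B]
After 7 (swap(0, 5)): [B, E, C, D, F, A]
After 8 (reverse(4, 5)): [B, E, C, D, A, F]

Answer: no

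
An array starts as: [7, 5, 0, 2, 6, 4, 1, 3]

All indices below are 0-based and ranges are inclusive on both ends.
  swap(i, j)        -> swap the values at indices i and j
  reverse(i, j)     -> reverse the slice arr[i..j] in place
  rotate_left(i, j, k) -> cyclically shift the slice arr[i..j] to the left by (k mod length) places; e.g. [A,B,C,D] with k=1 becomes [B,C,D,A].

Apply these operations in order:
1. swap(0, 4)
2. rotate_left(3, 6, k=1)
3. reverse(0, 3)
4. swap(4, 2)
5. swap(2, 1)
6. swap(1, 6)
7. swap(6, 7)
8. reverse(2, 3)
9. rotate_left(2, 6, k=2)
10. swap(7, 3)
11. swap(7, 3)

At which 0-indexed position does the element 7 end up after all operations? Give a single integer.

After 1 (swap(0, 4)): [6, 5, 0, 2, 7, 4, 1, 3]
After 2 (rotate_left(3, 6, k=1)): [6, 5, 0, 7, 4, 1, 2, 3]
After 3 (reverse(0, 3)): [7, 0, 5, 6, 4, 1, 2, 3]
After 4 (swap(4, 2)): [7, 0, 4, 6, 5, 1, 2, 3]
After 5 (swap(2, 1)): [7, 4, 0, 6, 5, 1, 2, 3]
After 6 (swap(1, 6)): [7, 2, 0, 6, 5, 1, 4, 3]
After 7 (swap(6, 7)): [7, 2, 0, 6, 5, 1, 3, 4]
After 8 (reverse(2, 3)): [7, 2, 6, 0, 5, 1, 3, 4]
After 9 (rotate_left(2, 6, k=2)): [7, 2, 5, 1, 3, 6, 0, 4]
After 10 (swap(7, 3)): [7, 2, 5, 4, 3, 6, 0, 1]
After 11 (swap(7, 3)): [7, 2, 5, 1, 3, 6, 0, 4]

Answer: 0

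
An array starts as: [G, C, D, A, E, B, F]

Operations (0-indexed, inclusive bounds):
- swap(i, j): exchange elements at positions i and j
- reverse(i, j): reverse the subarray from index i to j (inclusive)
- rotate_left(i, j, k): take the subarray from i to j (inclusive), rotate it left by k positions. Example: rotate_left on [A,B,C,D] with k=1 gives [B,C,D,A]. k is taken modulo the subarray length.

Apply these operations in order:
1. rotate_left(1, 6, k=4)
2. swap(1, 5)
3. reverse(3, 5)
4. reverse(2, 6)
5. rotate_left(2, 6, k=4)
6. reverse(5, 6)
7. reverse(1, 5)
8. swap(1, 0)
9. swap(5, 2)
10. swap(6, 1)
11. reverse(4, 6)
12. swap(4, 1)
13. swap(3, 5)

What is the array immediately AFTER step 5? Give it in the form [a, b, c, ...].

After 1 (rotate_left(1, 6, k=4)): [G, B, F, C, D, A, E]
After 2 (swap(1, 5)): [G, A, F, C, D, B, E]
After 3 (reverse(3, 5)): [G, A, F, B, D, C, E]
After 4 (reverse(2, 6)): [G, A, E, C, D, B, F]
After 5 (rotate_left(2, 6, k=4)): [G, A, F, E, C, D, B]

Answer: [G, A, F, E, C, D, B]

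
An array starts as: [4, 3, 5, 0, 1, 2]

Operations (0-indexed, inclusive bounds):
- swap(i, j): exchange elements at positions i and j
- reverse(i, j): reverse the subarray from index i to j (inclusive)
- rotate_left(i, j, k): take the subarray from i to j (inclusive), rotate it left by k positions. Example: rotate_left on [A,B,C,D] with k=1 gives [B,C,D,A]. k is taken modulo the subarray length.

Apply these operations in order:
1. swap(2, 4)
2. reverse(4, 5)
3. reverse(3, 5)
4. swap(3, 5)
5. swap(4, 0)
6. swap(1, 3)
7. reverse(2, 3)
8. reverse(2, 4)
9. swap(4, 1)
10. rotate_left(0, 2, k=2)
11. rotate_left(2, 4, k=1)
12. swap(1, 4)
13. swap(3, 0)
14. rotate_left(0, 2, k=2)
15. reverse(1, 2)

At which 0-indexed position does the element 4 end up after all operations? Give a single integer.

After 1 (swap(2, 4)): [4, 3, 1, 0, 5, 2]
After 2 (reverse(4, 5)): [4, 3, 1, 0, 2, 5]
After 3 (reverse(3, 5)): [4, 3, 1, 5, 2, 0]
After 4 (swap(3, 5)): [4, 3, 1, 0, 2, 5]
After 5 (swap(4, 0)): [2, 3, 1, 0, 4, 5]
After 6 (swap(1, 3)): [2, 0, 1, 3, 4, 5]
After 7 (reverse(2, 3)): [2, 0, 3, 1, 4, 5]
After 8 (reverse(2, 4)): [2, 0, 4, 1, 3, 5]
After 9 (swap(4, 1)): [2, 3, 4, 1, 0, 5]
After 10 (rotate_left(0, 2, k=2)): [4, 2, 3, 1, 0, 5]
After 11 (rotate_left(2, 4, k=1)): [4, 2, 1, 0, 3, 5]
After 12 (swap(1, 4)): [4, 3, 1, 0, 2, 5]
After 13 (swap(3, 0)): [0, 3, 1, 4, 2, 5]
After 14 (rotate_left(0, 2, k=2)): [1, 0, 3, 4, 2, 5]
After 15 (reverse(1, 2)): [1, 3, 0, 4, 2, 5]

Answer: 3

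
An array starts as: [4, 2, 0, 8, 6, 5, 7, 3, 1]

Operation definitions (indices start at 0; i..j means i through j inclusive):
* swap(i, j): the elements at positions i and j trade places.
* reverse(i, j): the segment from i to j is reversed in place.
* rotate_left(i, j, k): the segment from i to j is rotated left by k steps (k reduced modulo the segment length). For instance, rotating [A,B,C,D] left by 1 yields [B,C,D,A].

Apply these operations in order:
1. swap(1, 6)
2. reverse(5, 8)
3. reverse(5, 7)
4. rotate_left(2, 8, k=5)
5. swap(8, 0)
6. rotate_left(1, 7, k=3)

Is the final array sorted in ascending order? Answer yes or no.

After 1 (swap(1, 6)): [4, 7, 0, 8, 6, 5, 2, 3, 1]
After 2 (reverse(5, 8)): [4, 7, 0, 8, 6, 1, 3, 2, 5]
After 3 (reverse(5, 7)): [4, 7, 0, 8, 6, 2, 3, 1, 5]
After 4 (rotate_left(2, 8, k=5)): [4, 7, 1, 5, 0, 8, 6, 2, 3]
After 5 (swap(8, 0)): [3, 7, 1, 5, 0, 8, 6, 2, 4]
After 6 (rotate_left(1, 7, k=3)): [3, 0, 8, 6, 2, 7, 1, 5, 4]

Answer: no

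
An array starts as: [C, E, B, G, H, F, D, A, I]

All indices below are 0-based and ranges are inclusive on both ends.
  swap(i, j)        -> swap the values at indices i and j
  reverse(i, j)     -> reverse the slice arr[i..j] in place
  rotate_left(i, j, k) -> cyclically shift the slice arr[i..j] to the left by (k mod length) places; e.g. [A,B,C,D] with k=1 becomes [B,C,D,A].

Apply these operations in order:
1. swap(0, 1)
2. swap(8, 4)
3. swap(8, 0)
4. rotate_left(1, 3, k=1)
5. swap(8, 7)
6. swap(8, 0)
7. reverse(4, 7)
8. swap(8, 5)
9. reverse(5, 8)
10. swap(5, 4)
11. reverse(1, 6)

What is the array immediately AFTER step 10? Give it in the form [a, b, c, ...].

After 1 (swap(0, 1)): [E, C, B, G, H, F, D, A, I]
After 2 (swap(8, 4)): [E, C, B, G, I, F, D, A, H]
After 3 (swap(8, 0)): [H, C, B, G, I, F, D, A, E]
After 4 (rotate_left(1, 3, k=1)): [H, B, G, C, I, F, D, A, E]
After 5 (swap(8, 7)): [H, B, G, C, I, F, D, E, A]
After 6 (swap(8, 0)): [A, B, G, C, I, F, D, E, H]
After 7 (reverse(4, 7)): [A, B, G, C, E, D, F, I, H]
After 8 (swap(8, 5)): [A, B, G, C, E, H, F, I, D]
After 9 (reverse(5, 8)): [A, B, G, C, E, D, I, F, H]
After 10 (swap(5, 4)): [A, B, G, C, D, E, I, F, H]

Answer: [A, B, G, C, D, E, I, F, H]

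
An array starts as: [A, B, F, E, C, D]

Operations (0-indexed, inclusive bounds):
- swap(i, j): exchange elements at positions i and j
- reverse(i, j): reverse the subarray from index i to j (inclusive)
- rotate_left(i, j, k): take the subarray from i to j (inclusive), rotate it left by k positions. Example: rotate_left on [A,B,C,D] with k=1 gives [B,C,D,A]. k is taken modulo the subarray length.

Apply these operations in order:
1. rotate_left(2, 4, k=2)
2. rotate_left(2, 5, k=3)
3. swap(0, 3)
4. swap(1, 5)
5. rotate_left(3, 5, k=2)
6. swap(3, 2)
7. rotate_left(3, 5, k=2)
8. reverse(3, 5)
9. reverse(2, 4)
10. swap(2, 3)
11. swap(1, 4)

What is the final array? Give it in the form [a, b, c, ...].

Answer: [C, B, A, D, E, F]

Derivation:
After 1 (rotate_left(2, 4, k=2)): [A, B, C, F, E, D]
After 2 (rotate_left(2, 5, k=3)): [A, B, D, C, F, E]
After 3 (swap(0, 3)): [C, B, D, A, F, E]
After 4 (swap(1, 5)): [C, E, D, A, F, B]
After 5 (rotate_left(3, 5, k=2)): [C, E, D, B, A, F]
After 6 (swap(3, 2)): [C, E, B, D, A, F]
After 7 (rotate_left(3, 5, k=2)): [C, E, B, F, D, A]
After 8 (reverse(3, 5)): [C, E, B, A, D, F]
After 9 (reverse(2, 4)): [C, E, D, A, B, F]
After 10 (swap(2, 3)): [C, E, A, D, B, F]
After 11 (swap(1, 4)): [C, B, A, D, E, F]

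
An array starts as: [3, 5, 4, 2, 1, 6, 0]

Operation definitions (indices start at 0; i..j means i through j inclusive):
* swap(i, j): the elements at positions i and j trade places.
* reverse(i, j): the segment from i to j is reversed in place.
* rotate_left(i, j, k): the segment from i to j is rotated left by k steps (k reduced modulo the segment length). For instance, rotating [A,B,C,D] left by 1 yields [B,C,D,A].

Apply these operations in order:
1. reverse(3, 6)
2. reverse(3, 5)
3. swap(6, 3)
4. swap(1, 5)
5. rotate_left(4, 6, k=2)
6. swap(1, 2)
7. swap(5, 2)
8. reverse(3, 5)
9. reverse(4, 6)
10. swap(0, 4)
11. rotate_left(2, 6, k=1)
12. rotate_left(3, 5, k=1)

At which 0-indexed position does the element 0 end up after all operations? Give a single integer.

After 1 (reverse(3, 6)): [3, 5, 4, 0, 6, 1, 2]
After 2 (reverse(3, 5)): [3, 5, 4, 1, 6, 0, 2]
After 3 (swap(6, 3)): [3, 5, 4, 2, 6, 0, 1]
After 4 (swap(1, 5)): [3, 0, 4, 2, 6, 5, 1]
After 5 (rotate_left(4, 6, k=2)): [3, 0, 4, 2, 1, 6, 5]
After 6 (swap(1, 2)): [3, 4, 0, 2, 1, 6, 5]
After 7 (swap(5, 2)): [3, 4, 6, 2, 1, 0, 5]
After 8 (reverse(3, 5)): [3, 4, 6, 0, 1, 2, 5]
After 9 (reverse(4, 6)): [3, 4, 6, 0, 5, 2, 1]
After 10 (swap(0, 4)): [5, 4, 6, 0, 3, 2, 1]
After 11 (rotate_left(2, 6, k=1)): [5, 4, 0, 3, 2, 1, 6]
After 12 (rotate_left(3, 5, k=1)): [5, 4, 0, 2, 1, 3, 6]

Answer: 2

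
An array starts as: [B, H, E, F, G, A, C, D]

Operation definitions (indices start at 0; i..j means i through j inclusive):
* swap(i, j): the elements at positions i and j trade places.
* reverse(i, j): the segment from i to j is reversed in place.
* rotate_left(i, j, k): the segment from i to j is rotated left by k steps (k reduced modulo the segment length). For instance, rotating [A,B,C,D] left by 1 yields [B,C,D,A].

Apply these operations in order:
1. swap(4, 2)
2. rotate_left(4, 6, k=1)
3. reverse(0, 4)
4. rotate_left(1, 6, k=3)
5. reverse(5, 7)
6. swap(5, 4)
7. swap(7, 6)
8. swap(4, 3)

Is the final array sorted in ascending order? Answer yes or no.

After 1 (swap(4, 2)): [B, H, G, F, E, A, C, D]
After 2 (rotate_left(4, 6, k=1)): [B, H, G, F, A, C, E, D]
After 3 (reverse(0, 4)): [A, F, G, H, B, C, E, D]
After 4 (rotate_left(1, 6, k=3)): [A, B, C, E, F, G, H, D]
After 5 (reverse(5, 7)): [A, B, C, E, F, D, H, G]
After 6 (swap(5, 4)): [A, B, C, E, D, F, H, G]
After 7 (swap(7, 6)): [A, B, C, E, D, F, G, H]
After 8 (swap(4, 3)): [A, B, C, D, E, F, G, H]

Answer: yes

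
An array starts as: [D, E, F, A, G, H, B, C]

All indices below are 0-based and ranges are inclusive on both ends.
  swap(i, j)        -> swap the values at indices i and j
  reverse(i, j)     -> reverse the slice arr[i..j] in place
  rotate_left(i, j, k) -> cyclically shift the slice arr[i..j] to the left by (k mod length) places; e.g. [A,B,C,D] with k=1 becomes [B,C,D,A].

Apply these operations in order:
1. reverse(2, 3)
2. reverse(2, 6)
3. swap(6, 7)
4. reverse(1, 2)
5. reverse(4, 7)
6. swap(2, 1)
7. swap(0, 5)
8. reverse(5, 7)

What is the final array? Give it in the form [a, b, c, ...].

Answer: [C, E, B, H, A, G, F, D]

Derivation:
After 1 (reverse(2, 3)): [D, E, A, F, G, H, B, C]
After 2 (reverse(2, 6)): [D, E, B, H, G, F, A, C]
After 3 (swap(6, 7)): [D, E, B, H, G, F, C, A]
After 4 (reverse(1, 2)): [D, B, E, H, G, F, C, A]
After 5 (reverse(4, 7)): [D, B, E, H, A, C, F, G]
After 6 (swap(2, 1)): [D, E, B, H, A, C, F, G]
After 7 (swap(0, 5)): [C, E, B, H, A, D, F, G]
After 8 (reverse(5, 7)): [C, E, B, H, A, G, F, D]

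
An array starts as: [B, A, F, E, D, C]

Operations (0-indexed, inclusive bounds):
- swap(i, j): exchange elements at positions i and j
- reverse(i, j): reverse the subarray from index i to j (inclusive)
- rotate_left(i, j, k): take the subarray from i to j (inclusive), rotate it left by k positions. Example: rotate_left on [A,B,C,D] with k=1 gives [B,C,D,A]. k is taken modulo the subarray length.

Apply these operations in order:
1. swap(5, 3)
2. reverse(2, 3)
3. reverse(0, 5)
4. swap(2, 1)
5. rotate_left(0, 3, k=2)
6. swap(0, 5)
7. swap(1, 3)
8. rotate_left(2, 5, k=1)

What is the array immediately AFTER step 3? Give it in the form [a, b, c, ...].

After 1 (swap(5, 3)): [B, A, F, C, D, E]
After 2 (reverse(2, 3)): [B, A, C, F, D, E]
After 3 (reverse(0, 5)): [E, D, F, C, A, B]

Answer: [E, D, F, C, A, B]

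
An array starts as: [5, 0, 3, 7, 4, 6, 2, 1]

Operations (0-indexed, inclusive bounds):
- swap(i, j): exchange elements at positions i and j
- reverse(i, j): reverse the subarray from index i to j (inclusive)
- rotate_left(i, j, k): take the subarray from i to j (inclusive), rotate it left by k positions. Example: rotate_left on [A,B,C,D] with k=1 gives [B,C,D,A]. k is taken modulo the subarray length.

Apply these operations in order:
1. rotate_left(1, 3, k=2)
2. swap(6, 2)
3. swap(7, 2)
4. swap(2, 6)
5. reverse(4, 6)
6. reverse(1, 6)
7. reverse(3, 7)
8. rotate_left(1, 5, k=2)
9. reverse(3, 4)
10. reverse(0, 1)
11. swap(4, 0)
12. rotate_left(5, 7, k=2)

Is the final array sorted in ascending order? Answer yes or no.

After 1 (rotate_left(1, 3, k=2)): [5, 7, 0, 3, 4, 6, 2, 1]
After 2 (swap(6, 2)): [5, 7, 2, 3, 4, 6, 0, 1]
After 3 (swap(7, 2)): [5, 7, 1, 3, 4, 6, 0, 2]
After 4 (swap(2, 6)): [5, 7, 0, 3, 4, 6, 1, 2]
After 5 (reverse(4, 6)): [5, 7, 0, 3, 1, 6, 4, 2]
After 6 (reverse(1, 6)): [5, 4, 6, 1, 3, 0, 7, 2]
After 7 (reverse(3, 7)): [5, 4, 6, 2, 7, 0, 3, 1]
After 8 (rotate_left(1, 5, k=2)): [5, 2, 7, 0, 4, 6, 3, 1]
After 9 (reverse(3, 4)): [5, 2, 7, 4, 0, 6, 3, 1]
After 10 (reverse(0, 1)): [2, 5, 7, 4, 0, 6, 3, 1]
After 11 (swap(4, 0)): [0, 5, 7, 4, 2, 6, 3, 1]
After 12 (rotate_left(5, 7, k=2)): [0, 5, 7, 4, 2, 1, 6, 3]

Answer: no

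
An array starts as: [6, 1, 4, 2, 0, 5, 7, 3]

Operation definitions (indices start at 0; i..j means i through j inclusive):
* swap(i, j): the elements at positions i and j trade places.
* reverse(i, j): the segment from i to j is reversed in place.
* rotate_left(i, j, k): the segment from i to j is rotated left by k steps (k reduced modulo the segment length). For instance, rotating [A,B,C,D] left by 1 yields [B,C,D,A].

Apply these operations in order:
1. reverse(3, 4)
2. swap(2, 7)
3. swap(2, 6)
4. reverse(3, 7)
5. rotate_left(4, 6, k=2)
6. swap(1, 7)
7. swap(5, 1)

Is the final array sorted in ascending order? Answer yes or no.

Answer: no

Derivation:
After 1 (reverse(3, 4)): [6, 1, 4, 0, 2, 5, 7, 3]
After 2 (swap(2, 7)): [6, 1, 3, 0, 2, 5, 7, 4]
After 3 (swap(2, 6)): [6, 1, 7, 0, 2, 5, 3, 4]
After 4 (reverse(3, 7)): [6, 1, 7, 4, 3, 5, 2, 0]
After 5 (rotate_left(4, 6, k=2)): [6, 1, 7, 4, 2, 3, 5, 0]
After 6 (swap(1, 7)): [6, 0, 7, 4, 2, 3, 5, 1]
After 7 (swap(5, 1)): [6, 3, 7, 4, 2, 0, 5, 1]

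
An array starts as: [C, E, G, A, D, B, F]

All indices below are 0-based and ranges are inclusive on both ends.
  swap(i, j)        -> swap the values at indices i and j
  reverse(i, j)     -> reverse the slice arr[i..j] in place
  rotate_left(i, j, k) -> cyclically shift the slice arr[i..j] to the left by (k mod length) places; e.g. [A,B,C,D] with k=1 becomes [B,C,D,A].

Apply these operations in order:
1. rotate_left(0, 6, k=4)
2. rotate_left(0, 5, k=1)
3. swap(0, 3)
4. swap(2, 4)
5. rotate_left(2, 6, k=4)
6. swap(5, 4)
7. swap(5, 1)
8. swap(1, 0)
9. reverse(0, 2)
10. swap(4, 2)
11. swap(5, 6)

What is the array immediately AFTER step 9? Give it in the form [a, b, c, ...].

Answer: [A, E, B, G, C, F, D]

Derivation:
After 1 (rotate_left(0, 6, k=4)): [D, B, F, C, E, G, A]
After 2 (rotate_left(0, 5, k=1)): [B, F, C, E, G, D, A]
After 3 (swap(0, 3)): [E, F, C, B, G, D, A]
After 4 (swap(2, 4)): [E, F, G, B, C, D, A]
After 5 (rotate_left(2, 6, k=4)): [E, F, A, G, B, C, D]
After 6 (swap(5, 4)): [E, F, A, G, C, B, D]
After 7 (swap(5, 1)): [E, B, A, G, C, F, D]
After 8 (swap(1, 0)): [B, E, A, G, C, F, D]
After 9 (reverse(0, 2)): [A, E, B, G, C, F, D]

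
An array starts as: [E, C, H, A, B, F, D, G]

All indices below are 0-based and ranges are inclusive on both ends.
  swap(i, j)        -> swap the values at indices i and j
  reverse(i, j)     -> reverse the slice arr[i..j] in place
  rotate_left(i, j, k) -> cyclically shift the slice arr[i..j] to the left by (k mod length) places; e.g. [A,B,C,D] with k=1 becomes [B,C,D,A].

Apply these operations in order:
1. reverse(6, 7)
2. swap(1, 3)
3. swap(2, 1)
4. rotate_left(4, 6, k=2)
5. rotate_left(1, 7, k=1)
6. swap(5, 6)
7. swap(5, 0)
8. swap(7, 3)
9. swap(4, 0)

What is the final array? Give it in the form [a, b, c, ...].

After 1 (reverse(6, 7)): [E, C, H, A, B, F, G, D]
After 2 (swap(1, 3)): [E, A, H, C, B, F, G, D]
After 3 (swap(2, 1)): [E, H, A, C, B, F, G, D]
After 4 (rotate_left(4, 6, k=2)): [E, H, A, C, G, B, F, D]
After 5 (rotate_left(1, 7, k=1)): [E, A, C, G, B, F, D, H]
After 6 (swap(5, 6)): [E, A, C, G, B, D, F, H]
After 7 (swap(5, 0)): [D, A, C, G, B, E, F, H]
After 8 (swap(7, 3)): [D, A, C, H, B, E, F, G]
After 9 (swap(4, 0)): [B, A, C, H, D, E, F, G]

Answer: [B, A, C, H, D, E, F, G]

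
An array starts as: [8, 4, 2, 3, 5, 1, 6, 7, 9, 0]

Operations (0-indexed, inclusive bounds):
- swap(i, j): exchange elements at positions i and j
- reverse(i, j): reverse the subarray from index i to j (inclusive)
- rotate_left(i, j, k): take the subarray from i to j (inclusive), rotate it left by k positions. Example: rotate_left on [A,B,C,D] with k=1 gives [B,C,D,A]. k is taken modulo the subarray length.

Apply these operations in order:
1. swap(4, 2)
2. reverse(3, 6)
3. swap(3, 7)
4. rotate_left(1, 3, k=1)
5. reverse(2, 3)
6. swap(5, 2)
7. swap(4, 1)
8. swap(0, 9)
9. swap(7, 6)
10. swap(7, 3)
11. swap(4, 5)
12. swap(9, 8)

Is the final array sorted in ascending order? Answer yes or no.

After 1 (swap(4, 2)): [8, 4, 5, 3, 2, 1, 6, 7, 9, 0]
After 2 (reverse(3, 6)): [8, 4, 5, 6, 1, 2, 3, 7, 9, 0]
After 3 (swap(3, 7)): [8, 4, 5, 7, 1, 2, 3, 6, 9, 0]
After 4 (rotate_left(1, 3, k=1)): [8, 5, 7, 4, 1, 2, 3, 6, 9, 0]
After 5 (reverse(2, 3)): [8, 5, 4, 7, 1, 2, 3, 6, 9, 0]
After 6 (swap(5, 2)): [8, 5, 2, 7, 1, 4, 3, 6, 9, 0]
After 7 (swap(4, 1)): [8, 1, 2, 7, 5, 4, 3, 6, 9, 0]
After 8 (swap(0, 9)): [0, 1, 2, 7, 5, 4, 3, 6, 9, 8]
After 9 (swap(7, 6)): [0, 1, 2, 7, 5, 4, 6, 3, 9, 8]
After 10 (swap(7, 3)): [0, 1, 2, 3, 5, 4, 6, 7, 9, 8]
After 11 (swap(4, 5)): [0, 1, 2, 3, 4, 5, 6, 7, 9, 8]
After 12 (swap(9, 8)): [0, 1, 2, 3, 4, 5, 6, 7, 8, 9]

Answer: yes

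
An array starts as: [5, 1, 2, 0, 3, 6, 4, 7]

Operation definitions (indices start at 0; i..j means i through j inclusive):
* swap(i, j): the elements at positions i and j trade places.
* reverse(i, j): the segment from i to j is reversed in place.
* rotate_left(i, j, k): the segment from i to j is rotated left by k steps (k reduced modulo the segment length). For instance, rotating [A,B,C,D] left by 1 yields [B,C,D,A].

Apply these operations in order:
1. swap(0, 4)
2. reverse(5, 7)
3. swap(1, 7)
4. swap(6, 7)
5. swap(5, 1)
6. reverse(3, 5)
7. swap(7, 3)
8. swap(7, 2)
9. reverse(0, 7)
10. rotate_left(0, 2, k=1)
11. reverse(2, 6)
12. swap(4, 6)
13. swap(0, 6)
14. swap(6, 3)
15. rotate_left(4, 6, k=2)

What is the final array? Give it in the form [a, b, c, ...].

Answer: [4, 0, 7, 1, 6, 2, 5, 3]

Derivation:
After 1 (swap(0, 4)): [3, 1, 2, 0, 5, 6, 4, 7]
After 2 (reverse(5, 7)): [3, 1, 2, 0, 5, 7, 4, 6]
After 3 (swap(1, 7)): [3, 6, 2, 0, 5, 7, 4, 1]
After 4 (swap(6, 7)): [3, 6, 2, 0, 5, 7, 1, 4]
After 5 (swap(5, 1)): [3, 7, 2, 0, 5, 6, 1, 4]
After 6 (reverse(3, 5)): [3, 7, 2, 6, 5, 0, 1, 4]
After 7 (swap(7, 3)): [3, 7, 2, 4, 5, 0, 1, 6]
After 8 (swap(7, 2)): [3, 7, 6, 4, 5, 0, 1, 2]
After 9 (reverse(0, 7)): [2, 1, 0, 5, 4, 6, 7, 3]
After 10 (rotate_left(0, 2, k=1)): [1, 0, 2, 5, 4, 6, 7, 3]
After 11 (reverse(2, 6)): [1, 0, 7, 6, 4, 5, 2, 3]
After 12 (swap(4, 6)): [1, 0, 7, 6, 2, 5, 4, 3]
After 13 (swap(0, 6)): [4, 0, 7, 6, 2, 5, 1, 3]
After 14 (swap(6, 3)): [4, 0, 7, 1, 2, 5, 6, 3]
After 15 (rotate_left(4, 6, k=2)): [4, 0, 7, 1, 6, 2, 5, 3]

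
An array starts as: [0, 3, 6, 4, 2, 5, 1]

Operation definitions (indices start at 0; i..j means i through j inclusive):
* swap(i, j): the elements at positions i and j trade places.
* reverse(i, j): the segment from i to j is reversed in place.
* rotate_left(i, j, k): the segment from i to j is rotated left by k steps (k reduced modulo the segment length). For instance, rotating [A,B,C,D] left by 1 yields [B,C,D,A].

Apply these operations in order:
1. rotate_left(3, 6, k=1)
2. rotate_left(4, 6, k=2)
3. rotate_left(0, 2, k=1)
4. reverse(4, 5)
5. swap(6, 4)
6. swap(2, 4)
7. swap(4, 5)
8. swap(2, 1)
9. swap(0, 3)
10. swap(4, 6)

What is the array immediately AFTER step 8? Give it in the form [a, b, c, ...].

Answer: [3, 1, 6, 2, 4, 0, 5]

Derivation:
After 1 (rotate_left(3, 6, k=1)): [0, 3, 6, 2, 5, 1, 4]
After 2 (rotate_left(4, 6, k=2)): [0, 3, 6, 2, 4, 5, 1]
After 3 (rotate_left(0, 2, k=1)): [3, 6, 0, 2, 4, 5, 1]
After 4 (reverse(4, 5)): [3, 6, 0, 2, 5, 4, 1]
After 5 (swap(6, 4)): [3, 6, 0, 2, 1, 4, 5]
After 6 (swap(2, 4)): [3, 6, 1, 2, 0, 4, 5]
After 7 (swap(4, 5)): [3, 6, 1, 2, 4, 0, 5]
After 8 (swap(2, 1)): [3, 1, 6, 2, 4, 0, 5]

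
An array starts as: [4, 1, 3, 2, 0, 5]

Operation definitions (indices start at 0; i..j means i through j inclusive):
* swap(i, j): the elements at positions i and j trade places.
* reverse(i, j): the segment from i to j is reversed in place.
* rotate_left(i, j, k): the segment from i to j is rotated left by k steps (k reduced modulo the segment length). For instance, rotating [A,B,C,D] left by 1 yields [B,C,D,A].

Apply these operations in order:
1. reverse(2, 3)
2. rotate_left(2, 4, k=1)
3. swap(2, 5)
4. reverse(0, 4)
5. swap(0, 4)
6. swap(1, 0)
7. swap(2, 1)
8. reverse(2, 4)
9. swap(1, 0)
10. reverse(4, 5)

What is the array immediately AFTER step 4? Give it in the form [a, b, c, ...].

Answer: [2, 0, 5, 1, 4, 3]

Derivation:
After 1 (reverse(2, 3)): [4, 1, 2, 3, 0, 5]
After 2 (rotate_left(2, 4, k=1)): [4, 1, 3, 0, 2, 5]
After 3 (swap(2, 5)): [4, 1, 5, 0, 2, 3]
After 4 (reverse(0, 4)): [2, 0, 5, 1, 4, 3]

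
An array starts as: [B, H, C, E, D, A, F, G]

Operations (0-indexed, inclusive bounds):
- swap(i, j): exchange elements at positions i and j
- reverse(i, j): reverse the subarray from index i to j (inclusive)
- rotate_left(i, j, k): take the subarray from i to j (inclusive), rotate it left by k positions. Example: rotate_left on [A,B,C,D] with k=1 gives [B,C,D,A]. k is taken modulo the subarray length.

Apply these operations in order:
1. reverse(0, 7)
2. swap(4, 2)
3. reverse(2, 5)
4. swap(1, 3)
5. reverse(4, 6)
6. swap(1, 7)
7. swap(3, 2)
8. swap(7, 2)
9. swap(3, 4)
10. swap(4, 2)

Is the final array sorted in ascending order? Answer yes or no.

Answer: no

Derivation:
After 1 (reverse(0, 7)): [G, F, A, D, E, C, H, B]
After 2 (swap(4, 2)): [G, F, E, D, A, C, H, B]
After 3 (reverse(2, 5)): [G, F, C, A, D, E, H, B]
After 4 (swap(1, 3)): [G, A, C, F, D, E, H, B]
After 5 (reverse(4, 6)): [G, A, C, F, H, E, D, B]
After 6 (swap(1, 7)): [G, B, C, F, H, E, D, A]
After 7 (swap(3, 2)): [G, B, F, C, H, E, D, A]
After 8 (swap(7, 2)): [G, B, A, C, H, E, D, F]
After 9 (swap(3, 4)): [G, B, A, H, C, E, D, F]
After 10 (swap(4, 2)): [G, B, C, H, A, E, D, F]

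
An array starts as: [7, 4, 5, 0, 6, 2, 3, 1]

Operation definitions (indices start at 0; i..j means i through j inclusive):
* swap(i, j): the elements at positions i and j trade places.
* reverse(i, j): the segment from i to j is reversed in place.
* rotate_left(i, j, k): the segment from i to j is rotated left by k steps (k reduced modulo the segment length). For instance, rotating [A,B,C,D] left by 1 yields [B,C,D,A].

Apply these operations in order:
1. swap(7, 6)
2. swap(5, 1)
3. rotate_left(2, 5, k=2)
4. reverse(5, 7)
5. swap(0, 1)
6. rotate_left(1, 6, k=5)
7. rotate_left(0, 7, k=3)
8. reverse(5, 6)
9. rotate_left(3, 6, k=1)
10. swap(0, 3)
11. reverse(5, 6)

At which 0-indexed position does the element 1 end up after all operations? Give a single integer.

After 1 (swap(7, 6)): [7, 4, 5, 0, 6, 2, 1, 3]
After 2 (swap(5, 1)): [7, 2, 5, 0, 6, 4, 1, 3]
After 3 (rotate_left(2, 5, k=2)): [7, 2, 6, 4, 5, 0, 1, 3]
After 4 (reverse(5, 7)): [7, 2, 6, 4, 5, 3, 1, 0]
After 5 (swap(0, 1)): [2, 7, 6, 4, 5, 3, 1, 0]
After 6 (rotate_left(1, 6, k=5)): [2, 1, 7, 6, 4, 5, 3, 0]
After 7 (rotate_left(0, 7, k=3)): [6, 4, 5, 3, 0, 2, 1, 7]
After 8 (reverse(5, 6)): [6, 4, 5, 3, 0, 1, 2, 7]
After 9 (rotate_left(3, 6, k=1)): [6, 4, 5, 0, 1, 2, 3, 7]
After 10 (swap(0, 3)): [0, 4, 5, 6, 1, 2, 3, 7]
After 11 (reverse(5, 6)): [0, 4, 5, 6, 1, 3, 2, 7]

Answer: 4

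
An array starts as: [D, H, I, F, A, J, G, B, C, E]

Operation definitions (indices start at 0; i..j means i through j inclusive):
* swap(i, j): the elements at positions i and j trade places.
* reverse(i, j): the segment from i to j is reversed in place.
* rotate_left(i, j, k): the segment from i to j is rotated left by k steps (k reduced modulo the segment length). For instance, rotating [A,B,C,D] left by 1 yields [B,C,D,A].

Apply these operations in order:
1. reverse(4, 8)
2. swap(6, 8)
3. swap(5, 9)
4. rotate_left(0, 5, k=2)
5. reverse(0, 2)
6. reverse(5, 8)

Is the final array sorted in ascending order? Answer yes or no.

After 1 (reverse(4, 8)): [D, H, I, F, C, B, G, J, A, E]
After 2 (swap(6, 8)): [D, H, I, F, C, B, A, J, G, E]
After 3 (swap(5, 9)): [D, H, I, F, C, E, A, J, G, B]
After 4 (rotate_left(0, 5, k=2)): [I, F, C, E, D, H, A, J, G, B]
After 5 (reverse(0, 2)): [C, F, I, E, D, H, A, J, G, B]
After 6 (reverse(5, 8)): [C, F, I, E, D, G, J, A, H, B]

Answer: no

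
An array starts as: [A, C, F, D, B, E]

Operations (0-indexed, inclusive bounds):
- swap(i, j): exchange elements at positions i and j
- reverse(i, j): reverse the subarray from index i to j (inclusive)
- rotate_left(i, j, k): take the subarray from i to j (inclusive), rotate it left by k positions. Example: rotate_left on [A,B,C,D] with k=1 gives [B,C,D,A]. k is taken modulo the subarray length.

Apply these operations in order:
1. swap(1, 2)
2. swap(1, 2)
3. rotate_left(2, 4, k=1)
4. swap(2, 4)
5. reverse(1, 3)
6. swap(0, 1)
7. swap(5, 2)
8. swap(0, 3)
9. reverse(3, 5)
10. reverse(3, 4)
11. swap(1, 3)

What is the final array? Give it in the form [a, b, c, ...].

After 1 (swap(1, 2)): [A, F, C, D, B, E]
After 2 (swap(1, 2)): [A, C, F, D, B, E]
After 3 (rotate_left(2, 4, k=1)): [A, C, D, B, F, E]
After 4 (swap(2, 4)): [A, C, F, B, D, E]
After 5 (reverse(1, 3)): [A, B, F, C, D, E]
After 6 (swap(0, 1)): [B, A, F, C, D, E]
After 7 (swap(5, 2)): [B, A, E, C, D, F]
After 8 (swap(0, 3)): [C, A, E, B, D, F]
After 9 (reverse(3, 5)): [C, A, E, F, D, B]
After 10 (reverse(3, 4)): [C, A, E, D, F, B]
After 11 (swap(1, 3)): [C, D, E, A, F, B]

Answer: [C, D, E, A, F, B]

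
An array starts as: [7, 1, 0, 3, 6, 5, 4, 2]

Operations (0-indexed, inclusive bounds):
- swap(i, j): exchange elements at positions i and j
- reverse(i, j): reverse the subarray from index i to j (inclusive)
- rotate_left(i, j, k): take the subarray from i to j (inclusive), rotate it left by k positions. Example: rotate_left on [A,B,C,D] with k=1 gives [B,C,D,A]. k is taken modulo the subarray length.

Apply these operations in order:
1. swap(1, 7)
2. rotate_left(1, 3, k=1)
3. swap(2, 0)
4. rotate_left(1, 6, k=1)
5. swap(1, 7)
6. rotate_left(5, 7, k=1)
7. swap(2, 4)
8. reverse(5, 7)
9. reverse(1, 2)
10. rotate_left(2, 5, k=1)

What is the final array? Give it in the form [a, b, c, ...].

After 1 (swap(1, 7)): [7, 2, 0, 3, 6, 5, 4, 1]
After 2 (rotate_left(1, 3, k=1)): [7, 0, 3, 2, 6, 5, 4, 1]
After 3 (swap(2, 0)): [3, 0, 7, 2, 6, 5, 4, 1]
After 4 (rotate_left(1, 6, k=1)): [3, 7, 2, 6, 5, 4, 0, 1]
After 5 (swap(1, 7)): [3, 1, 2, 6, 5, 4, 0, 7]
After 6 (rotate_left(5, 7, k=1)): [3, 1, 2, 6, 5, 0, 7, 4]
After 7 (swap(2, 4)): [3, 1, 5, 6, 2, 0, 7, 4]
After 8 (reverse(5, 7)): [3, 1, 5, 6, 2, 4, 7, 0]
After 9 (reverse(1, 2)): [3, 5, 1, 6, 2, 4, 7, 0]
After 10 (rotate_left(2, 5, k=1)): [3, 5, 6, 2, 4, 1, 7, 0]

Answer: [3, 5, 6, 2, 4, 1, 7, 0]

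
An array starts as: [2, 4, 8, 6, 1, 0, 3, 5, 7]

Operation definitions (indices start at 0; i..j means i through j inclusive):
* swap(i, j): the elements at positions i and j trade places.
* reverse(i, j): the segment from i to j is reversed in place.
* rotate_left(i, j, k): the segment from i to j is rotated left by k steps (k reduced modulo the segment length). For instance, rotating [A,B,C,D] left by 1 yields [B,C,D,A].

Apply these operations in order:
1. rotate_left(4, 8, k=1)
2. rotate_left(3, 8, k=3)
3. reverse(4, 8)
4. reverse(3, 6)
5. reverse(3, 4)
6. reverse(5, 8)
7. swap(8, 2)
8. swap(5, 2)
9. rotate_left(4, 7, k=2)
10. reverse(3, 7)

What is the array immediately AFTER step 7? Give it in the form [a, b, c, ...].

Answer: [2, 4, 3, 0, 6, 7, 1, 5, 8]

Derivation:
After 1 (rotate_left(4, 8, k=1)): [2, 4, 8, 6, 0, 3, 5, 7, 1]
After 2 (rotate_left(3, 8, k=3)): [2, 4, 8, 5, 7, 1, 6, 0, 3]
After 3 (reverse(4, 8)): [2, 4, 8, 5, 3, 0, 6, 1, 7]
After 4 (reverse(3, 6)): [2, 4, 8, 6, 0, 3, 5, 1, 7]
After 5 (reverse(3, 4)): [2, 4, 8, 0, 6, 3, 5, 1, 7]
After 6 (reverse(5, 8)): [2, 4, 8, 0, 6, 7, 1, 5, 3]
After 7 (swap(8, 2)): [2, 4, 3, 0, 6, 7, 1, 5, 8]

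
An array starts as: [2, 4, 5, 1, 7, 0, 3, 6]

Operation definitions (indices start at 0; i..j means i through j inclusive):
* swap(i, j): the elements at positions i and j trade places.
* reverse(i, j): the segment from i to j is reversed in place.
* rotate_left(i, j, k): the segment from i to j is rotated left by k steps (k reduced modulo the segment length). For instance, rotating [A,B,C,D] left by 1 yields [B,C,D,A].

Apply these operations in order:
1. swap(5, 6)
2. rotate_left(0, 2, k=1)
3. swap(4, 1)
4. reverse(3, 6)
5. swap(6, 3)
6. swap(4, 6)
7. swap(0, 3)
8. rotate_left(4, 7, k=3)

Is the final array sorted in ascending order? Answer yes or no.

After 1 (swap(5, 6)): [2, 4, 5, 1, 7, 3, 0, 6]
After 2 (rotate_left(0, 2, k=1)): [4, 5, 2, 1, 7, 3, 0, 6]
After 3 (swap(4, 1)): [4, 7, 2, 1, 5, 3, 0, 6]
After 4 (reverse(3, 6)): [4, 7, 2, 0, 3, 5, 1, 6]
After 5 (swap(6, 3)): [4, 7, 2, 1, 3, 5, 0, 6]
After 6 (swap(4, 6)): [4, 7, 2, 1, 0, 5, 3, 6]
After 7 (swap(0, 3)): [1, 7, 2, 4, 0, 5, 3, 6]
After 8 (rotate_left(4, 7, k=3)): [1, 7, 2, 4, 6, 0, 5, 3]

Answer: no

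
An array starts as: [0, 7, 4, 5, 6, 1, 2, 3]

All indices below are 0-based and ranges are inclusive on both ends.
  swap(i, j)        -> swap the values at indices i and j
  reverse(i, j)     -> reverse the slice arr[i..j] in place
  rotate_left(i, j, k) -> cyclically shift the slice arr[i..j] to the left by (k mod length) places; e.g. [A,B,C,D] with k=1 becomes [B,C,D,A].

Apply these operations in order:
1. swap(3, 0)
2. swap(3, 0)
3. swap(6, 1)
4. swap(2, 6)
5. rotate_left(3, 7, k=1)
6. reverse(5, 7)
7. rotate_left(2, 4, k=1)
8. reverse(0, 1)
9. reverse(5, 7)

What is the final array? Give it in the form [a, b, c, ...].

Answer: [2, 0, 6, 1, 7, 4, 3, 5]

Derivation:
After 1 (swap(3, 0)): [5, 7, 4, 0, 6, 1, 2, 3]
After 2 (swap(3, 0)): [0, 7, 4, 5, 6, 1, 2, 3]
After 3 (swap(6, 1)): [0, 2, 4, 5, 6, 1, 7, 3]
After 4 (swap(2, 6)): [0, 2, 7, 5, 6, 1, 4, 3]
After 5 (rotate_left(3, 7, k=1)): [0, 2, 7, 6, 1, 4, 3, 5]
After 6 (reverse(5, 7)): [0, 2, 7, 6, 1, 5, 3, 4]
After 7 (rotate_left(2, 4, k=1)): [0, 2, 6, 1, 7, 5, 3, 4]
After 8 (reverse(0, 1)): [2, 0, 6, 1, 7, 5, 3, 4]
After 9 (reverse(5, 7)): [2, 0, 6, 1, 7, 4, 3, 5]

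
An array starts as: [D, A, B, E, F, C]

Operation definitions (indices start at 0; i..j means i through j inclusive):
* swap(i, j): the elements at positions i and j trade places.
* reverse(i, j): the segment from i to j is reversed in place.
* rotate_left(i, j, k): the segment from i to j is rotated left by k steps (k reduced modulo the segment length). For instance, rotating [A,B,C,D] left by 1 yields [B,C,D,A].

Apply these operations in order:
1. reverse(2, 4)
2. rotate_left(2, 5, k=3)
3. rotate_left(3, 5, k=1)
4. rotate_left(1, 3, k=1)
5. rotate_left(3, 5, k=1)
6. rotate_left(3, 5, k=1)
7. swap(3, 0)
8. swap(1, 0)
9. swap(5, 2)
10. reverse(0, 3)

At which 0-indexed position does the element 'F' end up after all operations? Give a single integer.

Answer: 2

Derivation:
After 1 (reverse(2, 4)): [D, A, F, E, B, C]
After 2 (rotate_left(2, 5, k=3)): [D, A, C, F, E, B]
After 3 (rotate_left(3, 5, k=1)): [D, A, C, E, B, F]
After 4 (rotate_left(1, 3, k=1)): [D, C, E, A, B, F]
After 5 (rotate_left(3, 5, k=1)): [D, C, E, B, F, A]
After 6 (rotate_left(3, 5, k=1)): [D, C, E, F, A, B]
After 7 (swap(3, 0)): [F, C, E, D, A, B]
After 8 (swap(1, 0)): [C, F, E, D, A, B]
After 9 (swap(5, 2)): [C, F, B, D, A, E]
After 10 (reverse(0, 3)): [D, B, F, C, A, E]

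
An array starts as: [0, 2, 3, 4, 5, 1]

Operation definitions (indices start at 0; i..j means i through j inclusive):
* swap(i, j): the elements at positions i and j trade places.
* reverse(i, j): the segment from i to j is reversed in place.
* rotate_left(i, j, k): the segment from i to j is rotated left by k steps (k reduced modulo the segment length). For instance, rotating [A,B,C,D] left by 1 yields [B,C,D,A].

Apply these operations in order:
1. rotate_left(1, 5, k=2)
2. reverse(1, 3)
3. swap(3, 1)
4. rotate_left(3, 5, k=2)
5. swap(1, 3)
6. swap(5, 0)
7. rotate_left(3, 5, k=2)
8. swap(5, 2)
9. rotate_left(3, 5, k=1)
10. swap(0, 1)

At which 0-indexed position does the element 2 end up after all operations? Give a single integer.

After 1 (rotate_left(1, 5, k=2)): [0, 4, 5, 1, 2, 3]
After 2 (reverse(1, 3)): [0, 1, 5, 4, 2, 3]
After 3 (swap(3, 1)): [0, 4, 5, 1, 2, 3]
After 4 (rotate_left(3, 5, k=2)): [0, 4, 5, 3, 1, 2]
After 5 (swap(1, 3)): [0, 3, 5, 4, 1, 2]
After 6 (swap(5, 0)): [2, 3, 5, 4, 1, 0]
After 7 (rotate_left(3, 5, k=2)): [2, 3, 5, 0, 4, 1]
After 8 (swap(5, 2)): [2, 3, 1, 0, 4, 5]
After 9 (rotate_left(3, 5, k=1)): [2, 3, 1, 4, 5, 0]
After 10 (swap(0, 1)): [3, 2, 1, 4, 5, 0]

Answer: 1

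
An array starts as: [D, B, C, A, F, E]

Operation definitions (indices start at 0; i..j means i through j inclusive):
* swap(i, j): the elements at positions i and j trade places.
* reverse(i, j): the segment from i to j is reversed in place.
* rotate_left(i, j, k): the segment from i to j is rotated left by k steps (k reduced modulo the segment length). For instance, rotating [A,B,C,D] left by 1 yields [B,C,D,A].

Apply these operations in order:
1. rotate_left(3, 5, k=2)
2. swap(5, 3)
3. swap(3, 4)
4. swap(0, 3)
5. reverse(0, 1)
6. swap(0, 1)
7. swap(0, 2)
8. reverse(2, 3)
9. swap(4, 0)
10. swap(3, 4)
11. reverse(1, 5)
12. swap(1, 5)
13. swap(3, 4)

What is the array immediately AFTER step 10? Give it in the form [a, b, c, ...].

After 1 (rotate_left(3, 5, k=2)): [D, B, C, E, A, F]
After 2 (swap(5, 3)): [D, B, C, F, A, E]
After 3 (swap(3, 4)): [D, B, C, A, F, E]
After 4 (swap(0, 3)): [A, B, C, D, F, E]
After 5 (reverse(0, 1)): [B, A, C, D, F, E]
After 6 (swap(0, 1)): [A, B, C, D, F, E]
After 7 (swap(0, 2)): [C, B, A, D, F, E]
After 8 (reverse(2, 3)): [C, B, D, A, F, E]
After 9 (swap(4, 0)): [F, B, D, A, C, E]
After 10 (swap(3, 4)): [F, B, D, C, A, E]

Answer: [F, B, D, C, A, E]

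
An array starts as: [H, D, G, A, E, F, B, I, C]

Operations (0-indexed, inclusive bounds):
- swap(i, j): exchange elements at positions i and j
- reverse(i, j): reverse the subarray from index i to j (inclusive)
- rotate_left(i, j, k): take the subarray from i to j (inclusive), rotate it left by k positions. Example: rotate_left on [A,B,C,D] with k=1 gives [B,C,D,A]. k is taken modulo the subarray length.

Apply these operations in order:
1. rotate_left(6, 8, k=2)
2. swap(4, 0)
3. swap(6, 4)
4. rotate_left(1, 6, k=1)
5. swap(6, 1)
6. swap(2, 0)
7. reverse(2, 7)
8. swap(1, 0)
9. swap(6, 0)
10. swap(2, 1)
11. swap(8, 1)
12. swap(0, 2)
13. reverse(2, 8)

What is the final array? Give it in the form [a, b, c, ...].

Answer: [A, I, B, E, D, F, H, G, C]

Derivation:
After 1 (rotate_left(6, 8, k=2)): [H, D, G, A, E, F, C, B, I]
After 2 (swap(4, 0)): [E, D, G, A, H, F, C, B, I]
After 3 (swap(6, 4)): [E, D, G, A, C, F, H, B, I]
After 4 (rotate_left(1, 6, k=1)): [E, G, A, C, F, H, D, B, I]
After 5 (swap(6, 1)): [E, D, A, C, F, H, G, B, I]
After 6 (swap(2, 0)): [A, D, E, C, F, H, G, B, I]
After 7 (reverse(2, 7)): [A, D, B, G, H, F, C, E, I]
After 8 (swap(1, 0)): [D, A, B, G, H, F, C, E, I]
After 9 (swap(6, 0)): [C, A, B, G, H, F, D, E, I]
After 10 (swap(2, 1)): [C, B, A, G, H, F, D, E, I]
After 11 (swap(8, 1)): [C, I, A, G, H, F, D, E, B]
After 12 (swap(0, 2)): [A, I, C, G, H, F, D, E, B]
After 13 (reverse(2, 8)): [A, I, B, E, D, F, H, G, C]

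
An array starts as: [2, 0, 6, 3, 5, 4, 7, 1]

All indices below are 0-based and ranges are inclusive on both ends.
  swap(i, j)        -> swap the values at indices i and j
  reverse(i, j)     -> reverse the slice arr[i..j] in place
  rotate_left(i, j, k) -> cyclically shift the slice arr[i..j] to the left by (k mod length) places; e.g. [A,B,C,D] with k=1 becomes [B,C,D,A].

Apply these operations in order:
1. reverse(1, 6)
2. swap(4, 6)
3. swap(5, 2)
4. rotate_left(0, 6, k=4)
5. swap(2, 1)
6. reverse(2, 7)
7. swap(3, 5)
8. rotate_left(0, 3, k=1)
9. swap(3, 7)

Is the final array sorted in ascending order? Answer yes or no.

Answer: no

Derivation:
After 1 (reverse(1, 6)): [2, 7, 4, 5, 3, 6, 0, 1]
After 2 (swap(4, 6)): [2, 7, 4, 5, 0, 6, 3, 1]
After 3 (swap(5, 2)): [2, 7, 6, 5, 0, 4, 3, 1]
After 4 (rotate_left(0, 6, k=4)): [0, 4, 3, 2, 7, 6, 5, 1]
After 5 (swap(2, 1)): [0, 3, 4, 2, 7, 6, 5, 1]
After 6 (reverse(2, 7)): [0, 3, 1, 5, 6, 7, 2, 4]
After 7 (swap(3, 5)): [0, 3, 1, 7, 6, 5, 2, 4]
After 8 (rotate_left(0, 3, k=1)): [3, 1, 7, 0, 6, 5, 2, 4]
After 9 (swap(3, 7)): [3, 1, 7, 4, 6, 5, 2, 0]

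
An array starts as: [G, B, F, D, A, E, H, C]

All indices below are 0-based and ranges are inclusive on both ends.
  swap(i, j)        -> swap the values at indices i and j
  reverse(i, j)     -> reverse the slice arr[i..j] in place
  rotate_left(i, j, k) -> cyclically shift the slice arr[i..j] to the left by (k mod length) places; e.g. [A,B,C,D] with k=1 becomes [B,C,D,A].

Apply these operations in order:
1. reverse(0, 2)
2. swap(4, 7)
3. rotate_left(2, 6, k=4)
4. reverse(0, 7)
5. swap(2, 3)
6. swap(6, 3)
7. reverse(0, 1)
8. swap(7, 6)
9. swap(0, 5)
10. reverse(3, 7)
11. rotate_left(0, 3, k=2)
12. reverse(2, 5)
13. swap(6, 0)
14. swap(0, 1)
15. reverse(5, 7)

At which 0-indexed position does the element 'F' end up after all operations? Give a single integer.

Answer: 3

Derivation:
After 1 (reverse(0, 2)): [F, B, G, D, A, E, H, C]
After 2 (swap(4, 7)): [F, B, G, D, C, E, H, A]
After 3 (rotate_left(2, 6, k=4)): [F, B, H, G, D, C, E, A]
After 4 (reverse(0, 7)): [A, E, C, D, G, H, B, F]
After 5 (swap(2, 3)): [A, E, D, C, G, H, B, F]
After 6 (swap(6, 3)): [A, E, D, B, G, H, C, F]
After 7 (reverse(0, 1)): [E, A, D, B, G, H, C, F]
After 8 (swap(7, 6)): [E, A, D, B, G, H, F, C]
After 9 (swap(0, 5)): [H, A, D, B, G, E, F, C]
After 10 (reverse(3, 7)): [H, A, D, C, F, E, G, B]
After 11 (rotate_left(0, 3, k=2)): [D, C, H, A, F, E, G, B]
After 12 (reverse(2, 5)): [D, C, E, F, A, H, G, B]
After 13 (swap(6, 0)): [G, C, E, F, A, H, D, B]
After 14 (swap(0, 1)): [C, G, E, F, A, H, D, B]
After 15 (reverse(5, 7)): [C, G, E, F, A, B, D, H]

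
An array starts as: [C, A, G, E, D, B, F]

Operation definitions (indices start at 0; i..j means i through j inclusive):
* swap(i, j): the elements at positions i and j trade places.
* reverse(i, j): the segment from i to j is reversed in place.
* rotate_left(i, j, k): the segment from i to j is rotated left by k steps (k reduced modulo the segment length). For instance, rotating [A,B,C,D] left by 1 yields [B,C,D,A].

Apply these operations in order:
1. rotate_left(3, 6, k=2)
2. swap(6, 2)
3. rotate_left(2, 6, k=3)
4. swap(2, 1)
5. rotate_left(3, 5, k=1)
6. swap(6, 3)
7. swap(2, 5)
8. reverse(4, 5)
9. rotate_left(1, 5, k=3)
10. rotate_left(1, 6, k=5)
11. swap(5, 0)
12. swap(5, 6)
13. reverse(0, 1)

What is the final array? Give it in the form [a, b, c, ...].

After 1 (rotate_left(3, 6, k=2)): [C, A, G, B, F, E, D]
After 2 (swap(6, 2)): [C, A, D, B, F, E, G]
After 3 (rotate_left(2, 6, k=3)): [C, A, E, G, D, B, F]
After 4 (swap(2, 1)): [C, E, A, G, D, B, F]
After 5 (rotate_left(3, 5, k=1)): [C, E, A, D, B, G, F]
After 6 (swap(6, 3)): [C, E, A, F, B, G, D]
After 7 (swap(2, 5)): [C, E, G, F, B, A, D]
After 8 (reverse(4, 5)): [C, E, G, F, A, B, D]
After 9 (rotate_left(1, 5, k=3)): [C, A, B, E, G, F, D]
After 10 (rotate_left(1, 6, k=5)): [C, D, A, B, E, G, F]
After 11 (swap(5, 0)): [G, D, A, B, E, C, F]
After 12 (swap(5, 6)): [G, D, A, B, E, F, C]
After 13 (reverse(0, 1)): [D, G, A, B, E, F, C]

Answer: [D, G, A, B, E, F, C]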